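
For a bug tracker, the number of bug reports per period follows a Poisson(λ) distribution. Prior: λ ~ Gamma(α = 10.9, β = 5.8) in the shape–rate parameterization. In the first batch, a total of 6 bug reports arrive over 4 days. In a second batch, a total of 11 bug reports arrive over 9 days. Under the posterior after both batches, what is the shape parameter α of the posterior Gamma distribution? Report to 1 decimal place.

With a Gamma(shape α, rate β) prior, the Poisson likelihood is conjugate: the posterior is Gamma(α + ΣXᵢ, β + n).
After batch 1: Gamma(α+S, β+n) = Gamma(10.9+6, 5.8+4) = Gamma(16.9, 9.8).
After batch 2: Gamma(α+S, β+n) = Gamma(16.9+11, 9.8+9) = Gamma(27.9, 18.8).
Posterior α = 27.9.

27.9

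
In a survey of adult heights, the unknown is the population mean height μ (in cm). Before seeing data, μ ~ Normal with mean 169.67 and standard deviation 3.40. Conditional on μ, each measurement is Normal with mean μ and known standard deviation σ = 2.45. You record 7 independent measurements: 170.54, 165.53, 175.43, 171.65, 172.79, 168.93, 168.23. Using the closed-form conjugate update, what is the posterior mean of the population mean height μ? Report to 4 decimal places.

For Normal data with known variance σ², a Normal(μ₀, σ₀²) prior on μ is conjugate. Posterior precision = 1/σ₀² + n/σ²; posterior mean is the precision-weighted average of μ₀ and x̄.
Σxᵢ = 170.54 + 165.53 + 175.43 + 171.65 + 172.79 + 168.93 + 168.23 = 1193.1, so n·x̄ = 1193.1.
σ₀² = 3.40² = 11.56, σ² = 2.45² = 6.0025; σ² + n·σ₀² = 6.0025 + 7·11.56 = 86.9225.
Posterior mean = (μ₀/σ₀² + n·x̄/σ²)/(1/σ₀² + n/σ²) = (σ²·μ₀ + σ₀²·n·x̄)/(σ² + n·σ₀²) = (6.0025·169.67 + 11.56·1193.1)/86.9225 = 14810.680175/86.9225 = 170.3895.

170.3895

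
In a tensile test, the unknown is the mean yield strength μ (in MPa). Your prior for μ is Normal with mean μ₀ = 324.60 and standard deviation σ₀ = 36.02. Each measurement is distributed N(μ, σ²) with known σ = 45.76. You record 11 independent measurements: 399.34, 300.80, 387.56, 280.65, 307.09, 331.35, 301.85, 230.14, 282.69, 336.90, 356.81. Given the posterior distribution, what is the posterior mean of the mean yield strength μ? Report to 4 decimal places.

320.2064

For Normal data with known variance σ², a Normal(μ₀, σ₀²) prior on μ is conjugate. Posterior precision = 1/σ₀² + n/σ²; posterior mean is the precision-weighted average of μ₀ and x̄.
Σxᵢ = 399.34 + 300.80 + 387.56 + 280.65 + 307.09 + 331.35 + 301.85 + 230.14 + 282.69 + 336.90 + 356.81 = 3515.18, so n·x̄ = 3515.18.
σ₀² = 36.02² = 1297.4404, σ² = 45.76² = 2093.9776; σ² + n·σ₀² = 2093.9776 + 11·1297.4404 = 16365.822.
Posterior mean = (μ₀/σ₀² + n·x̄/σ²)/(1/σ₀² + n/σ²) = (σ²·μ₀ + σ₀²·n·x̄)/(σ² + n·σ₀²) = (2093.9776·324.60 + 1297.4404·3515.18)/16365.822 = 5240441.674232/16365.822 = 320.2064.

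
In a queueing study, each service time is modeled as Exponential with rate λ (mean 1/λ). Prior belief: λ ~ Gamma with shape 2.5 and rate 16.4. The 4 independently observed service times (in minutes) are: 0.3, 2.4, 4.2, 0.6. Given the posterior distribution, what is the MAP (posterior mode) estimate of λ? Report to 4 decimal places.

0.2301

With a Gamma(shape α, rate β) prior on the exponential rate λ, the posterior after n observations with total T = Σxᵢ is Gamma(α+n, β+T).
Sum of observations T = 7.5 minutes; n = 4.
Posterior: Gamma(2.5+4, 16.4+7.5) = Gamma(6.5, 23.9).
Mode = (α−1)/β = 0.2301.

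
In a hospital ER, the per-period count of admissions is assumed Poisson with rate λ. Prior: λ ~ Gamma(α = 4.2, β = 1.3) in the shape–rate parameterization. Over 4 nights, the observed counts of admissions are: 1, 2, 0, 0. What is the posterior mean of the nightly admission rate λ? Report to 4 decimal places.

With a Gamma(shape α, rate β) prior, the Poisson likelihood is conjugate: the posterior is Gamma(α + ΣXᵢ, β + n).
Sum of counts S = 3 over n = 4 nights.
Posterior: Gamma(α+S, β+n) = Gamma(4.2+3, 1.3+4) = Gamma(7.2, 5.3).
Posterior mean = α/β = 7.2/5.3 = 1.3585.

1.3585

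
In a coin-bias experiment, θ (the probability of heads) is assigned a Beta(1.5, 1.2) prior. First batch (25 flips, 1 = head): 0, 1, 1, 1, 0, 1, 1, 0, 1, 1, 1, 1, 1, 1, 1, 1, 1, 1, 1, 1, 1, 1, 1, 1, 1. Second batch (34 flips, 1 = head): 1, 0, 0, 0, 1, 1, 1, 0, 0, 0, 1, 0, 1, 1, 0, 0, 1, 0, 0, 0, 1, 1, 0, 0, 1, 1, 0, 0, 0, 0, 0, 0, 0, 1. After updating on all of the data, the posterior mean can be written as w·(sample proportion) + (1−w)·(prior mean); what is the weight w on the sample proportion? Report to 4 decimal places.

0.9562

The Beta prior is conjugate to a Binomial/Bernoulli likelihood; the update adds successes to α and failures to β.
Total number of flips: n = 25 + 34 = 59.
Posterior mean = (α₀+k)/(α₀+β₀+n) = [n/(α₀+β₀+n)]·(k/n) + [(α₀+β₀)/(α₀+β₀+n)]·α₀/(α₀+β₀), so only n and the prior enter the weight.
The weight on the data is w = n/(α₀+β₀+n) = 59/(1.5+1.2+59) = 59/61.7 = 0.9562.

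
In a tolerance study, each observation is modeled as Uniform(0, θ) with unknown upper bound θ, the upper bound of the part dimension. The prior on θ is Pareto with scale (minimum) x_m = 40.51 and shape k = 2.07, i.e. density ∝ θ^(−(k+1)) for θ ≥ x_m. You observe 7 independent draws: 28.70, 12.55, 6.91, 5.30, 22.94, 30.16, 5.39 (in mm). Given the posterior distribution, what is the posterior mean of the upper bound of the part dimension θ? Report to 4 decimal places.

A Pareto(scale x_m, shape k) prior on the upper bound θ of Uniform(0, θ) is conjugate: posterior is Pareto(max(x_m, max xᵢ), k + n).
Sample maximum = 30.16; prior scale x_m = 40.51 → posterior scale = max = 40.51.
Posterior shape = 2.07 + 7 = 9.07.
E[θ|data] = k·x_m/(k−1) = 9.07·40.51/8.07 = 45.5298.

45.5298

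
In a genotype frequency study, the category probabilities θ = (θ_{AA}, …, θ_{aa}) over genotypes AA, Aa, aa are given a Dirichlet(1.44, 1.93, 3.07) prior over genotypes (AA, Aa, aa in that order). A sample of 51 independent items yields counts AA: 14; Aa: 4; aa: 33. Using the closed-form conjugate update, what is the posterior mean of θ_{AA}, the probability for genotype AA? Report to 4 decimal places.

The Dirichlet prior is conjugate to the Multinomial likelihood: each posterior αⱼ = prior αⱼ + observed count nⱼ.
Posterior concentration: (15.44, 5.93, 36.07), total = 57.44.
E[θ_{AA}|data] = α_{AA}/Σα = 15.44/57.44 = 0.2688.

0.2688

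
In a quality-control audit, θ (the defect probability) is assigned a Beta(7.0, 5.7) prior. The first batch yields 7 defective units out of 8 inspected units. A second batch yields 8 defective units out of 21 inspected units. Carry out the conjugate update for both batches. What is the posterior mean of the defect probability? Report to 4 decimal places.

0.5276

The Beta prior is conjugate to a Binomial/Bernoulli likelihood; the update adds successes to α and failures to β.
After batch 1: Beta(7.0+7, 5.7+1) = Beta(14.0, 6.7).
After batch 2: Beta(14.0+8, 6.7+13) = Beta(22.0, 19.7).
Posterior mean = α/(α+β) = 22.0/41.7 = 0.5276.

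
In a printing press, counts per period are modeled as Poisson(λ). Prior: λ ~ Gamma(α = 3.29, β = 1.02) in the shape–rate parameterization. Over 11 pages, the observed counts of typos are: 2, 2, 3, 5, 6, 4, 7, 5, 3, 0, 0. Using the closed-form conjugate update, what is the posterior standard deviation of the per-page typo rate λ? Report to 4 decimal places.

With a Gamma(shape α, rate β) prior, the Poisson likelihood is conjugate: the posterior is Gamma(α + ΣXᵢ, β + n).
Sum of counts S = 37 over n = 11 pages.
Posterior: Gamma(α+S, β+n) = Gamma(3.29+37, 1.02+11) = Gamma(40.29, 12.02).
SD = √α/β = √40.29/12.02 = 0.5281.

0.5281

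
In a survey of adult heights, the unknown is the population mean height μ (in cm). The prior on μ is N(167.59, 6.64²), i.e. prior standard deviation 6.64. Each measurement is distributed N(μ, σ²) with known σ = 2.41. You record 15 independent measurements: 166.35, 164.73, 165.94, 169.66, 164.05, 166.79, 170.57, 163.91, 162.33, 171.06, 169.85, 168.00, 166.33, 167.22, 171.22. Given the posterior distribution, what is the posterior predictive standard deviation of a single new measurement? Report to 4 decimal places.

For Normal data with known variance σ², a Normal(μ₀, σ₀²) prior on μ is conjugate. Posterior precision = 1/σ₀² + n/σ²; posterior mean is the precision-weighted average of μ₀ and x̄.
σ₀² = 6.64² = 44.0896, σ² = 2.41² = 5.8081; σ² + n·σ₀² = 5.8081 + 15·44.0896 = 667.1521.
Posterior precision = 1/σ₀² + n/σ² = 1/44.0896 + 15/5.8081 = (σ² + n·σ₀²)/(σ₀²σ²) = 667.1521/(44.0896·5.8081); posterior variance σₙ² = σ₀²σ²/(σ² + n·σ₀²) = 44.0896·5.8081/667.1521 = 0.383836.
Predictive variance for one new observation = σₙ² + σ² = 44.0896·5.8081/667.1521 + 5.8081 = σ²·(σ₀² + 667.1521)/667.1521 = 5.8081·711.2417/667.1521 = 6.191936; SD = √(5.8081·711.2417/667.1521) = 2.4884.

2.4884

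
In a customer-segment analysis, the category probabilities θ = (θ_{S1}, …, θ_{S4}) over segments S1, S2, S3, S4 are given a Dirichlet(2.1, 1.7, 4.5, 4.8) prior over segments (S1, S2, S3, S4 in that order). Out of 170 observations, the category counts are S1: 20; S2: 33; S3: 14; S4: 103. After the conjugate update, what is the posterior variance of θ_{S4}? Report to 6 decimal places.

0.001315

The Dirichlet prior is conjugate to the Multinomial likelihood: each posterior αⱼ = prior αⱼ + observed count nⱼ.
Posterior concentration: (22.1, 34.7, 18.5, 107.8), total = 183.1.
Var[θ_j] = α_j(Σα−α_j)/((Σα)²(Σα+1)) = 107.8·75.3/(183.1²·184.1) = 0.001315.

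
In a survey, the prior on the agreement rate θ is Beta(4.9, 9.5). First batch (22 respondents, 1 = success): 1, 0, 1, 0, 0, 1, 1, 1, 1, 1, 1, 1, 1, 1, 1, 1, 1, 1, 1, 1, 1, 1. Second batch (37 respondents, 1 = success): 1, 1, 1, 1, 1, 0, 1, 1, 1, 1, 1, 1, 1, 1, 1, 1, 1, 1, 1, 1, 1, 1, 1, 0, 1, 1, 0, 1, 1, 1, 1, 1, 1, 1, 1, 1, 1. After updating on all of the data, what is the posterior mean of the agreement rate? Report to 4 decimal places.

The Beta prior is conjugate to a Binomial/Bernoulli likelihood; the update adds successes to α and failures to β.
After batch 1: Beta(4.9+19, 9.5+3) = Beta(23.9, 12.5).
After batch 2: Beta(23.9+34, 12.5+3) = Beta(57.9, 15.5).
Posterior mean = α/(α+β) = 57.9/73.4 = 0.7888.

0.7888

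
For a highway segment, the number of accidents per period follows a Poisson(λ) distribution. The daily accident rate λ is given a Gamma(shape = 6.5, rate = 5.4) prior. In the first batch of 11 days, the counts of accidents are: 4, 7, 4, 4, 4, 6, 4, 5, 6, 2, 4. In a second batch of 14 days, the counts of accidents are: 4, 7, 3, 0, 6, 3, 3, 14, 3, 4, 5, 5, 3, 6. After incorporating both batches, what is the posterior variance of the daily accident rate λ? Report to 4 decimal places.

With a Gamma(shape α, rate β) prior, the Poisson likelihood is conjugate: the posterior is Gamma(α + ΣXᵢ, β + n).
Batch 1: sum of counts S = 50 over n = 11 days.
After batch 1: Gamma(α+S, β+n) = Gamma(6.5+50, 5.4+11) = Gamma(56.5, 16.4).
Batch 2: sum of counts S = 66 over n = 14 days.
After batch 2: Gamma(α+S, β+n) = Gamma(56.5+66, 16.4+14) = Gamma(122.5, 30.4).
Var = α/β² = 122.5/30.4² = 0.1326.

0.1326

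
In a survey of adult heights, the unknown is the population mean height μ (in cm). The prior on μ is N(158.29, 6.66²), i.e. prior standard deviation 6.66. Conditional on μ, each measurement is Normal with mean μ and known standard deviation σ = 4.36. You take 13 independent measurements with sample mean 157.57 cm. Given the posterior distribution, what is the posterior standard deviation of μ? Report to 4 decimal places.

For Normal data with known variance σ², a Normal(μ₀, σ₀²) prior on μ is conjugate. Posterior precision = 1/σ₀² + n/σ²; posterior mean is the precision-weighted average of μ₀ and x̄.
σ₀² = 6.66² = 44.3556, σ² = 4.36² = 19.0096; σ² + n·σ₀² = 19.0096 + 13·44.3556 = 595.6324.
Posterior precision = 1/σ₀² + n/σ² = 1/44.3556 + 13/19.0096 = (σ² + n·σ₀²)/(σ₀²σ²) = 595.6324/(44.3556·19.0096); posterior variance σₙ² = σ₀²σ²/(σ² + n·σ₀²) = 44.3556·19.0096/595.6324 = 1.415608.
Posterior SD = √σₙ² = √(44.3556·19.0096/595.6324) = 1.1898.

1.1898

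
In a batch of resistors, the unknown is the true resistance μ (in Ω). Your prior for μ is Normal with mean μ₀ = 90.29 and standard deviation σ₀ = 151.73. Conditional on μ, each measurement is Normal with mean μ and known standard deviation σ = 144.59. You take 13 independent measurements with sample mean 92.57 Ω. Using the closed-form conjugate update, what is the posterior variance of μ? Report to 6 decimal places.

For Normal data with known variance σ², a Normal(μ₀, σ₀²) prior on μ is conjugate. Posterior precision = 1/σ₀² + n/σ²; posterior mean is the precision-weighted average of μ₀ and x̄.
σ₀² = 151.73² = 23021.9929, σ² = 144.59² = 20906.2681; σ² + n·σ₀² = 20906.2681 + 13·23021.9929 = 320192.1758.
Posterior precision = 1/σ₀² + n/σ² = 1/23021.9929 + 13/20906.2681 = (σ² + n·σ₀²)/(σ₀²σ²) = 320192.1758/(23021.9929·20906.2681); posterior variance σₙ² = σ₀²σ²/(σ² + n·σ₀²) = 23021.9929·20906.2681/320192.1758 = 1503.172133.

1503.172133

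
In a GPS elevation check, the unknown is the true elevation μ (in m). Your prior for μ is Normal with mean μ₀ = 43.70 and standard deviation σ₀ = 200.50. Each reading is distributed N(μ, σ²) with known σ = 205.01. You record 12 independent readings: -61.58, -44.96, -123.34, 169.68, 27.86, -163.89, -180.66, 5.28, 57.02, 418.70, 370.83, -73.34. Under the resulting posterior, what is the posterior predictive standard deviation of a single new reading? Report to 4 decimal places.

For Normal data with known variance σ², a Normal(μ₀, σ₀²) prior on μ is conjugate. Posterior precision = 1/σ₀² + n/σ²; posterior mean is the precision-weighted average of μ₀ and x̄.
σ₀² = 200.50² = 40200.25, σ² = 205.01² = 42029.1001; σ² + n·σ₀² = 42029.1001 + 12·40200.25 = 524432.1001.
Posterior precision = 1/σ₀² + n/σ² = 1/40200.25 + 12/42029.1001 = (σ² + n·σ₀²)/(σ₀²σ²) = 524432.1001/(40200.25·42029.1001); posterior variance σₙ² = σ₀²σ²/(σ² + n·σ₀²) = 40200.25·42029.1001/524432.1001 = 3221.733244.
Predictive variance for one new observation = σₙ² + σ² = 40200.25·42029.1001/524432.1001 + 42029.1001 = σ²·(σ₀² + 524432.1001)/524432.1001 = 42029.1001·564632.3501/524432.1001 = 45250.833344; SD = √(42029.1001·564632.3501/524432.1001) = 212.7224.

212.7224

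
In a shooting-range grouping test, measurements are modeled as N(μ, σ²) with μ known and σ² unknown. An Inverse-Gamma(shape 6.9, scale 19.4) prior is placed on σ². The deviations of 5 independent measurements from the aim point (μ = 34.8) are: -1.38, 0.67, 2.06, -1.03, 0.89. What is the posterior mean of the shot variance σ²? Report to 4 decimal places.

With known mean μ and an Inverse-Gamma(α, β) prior on σ², the Normal likelihood is conjugate: posterior is Inv-Gamma(α + n/2, β + Σ(xᵢ−μ)²/2).
Σ(xᵢ−μ)² = (-1.38)² + (0.67)² + (2.06)² + (-1.03)² + (0.89)² = 8.4499.
Posterior: Inv-Gamma(6.9 + 5/2, 19.4 + 8.4499/2) = Inv-Gamma(9.40, 23.62495).
E[σ²|data] = β/(α−1) = 23.62495/8.40 = 2.8125.

2.8125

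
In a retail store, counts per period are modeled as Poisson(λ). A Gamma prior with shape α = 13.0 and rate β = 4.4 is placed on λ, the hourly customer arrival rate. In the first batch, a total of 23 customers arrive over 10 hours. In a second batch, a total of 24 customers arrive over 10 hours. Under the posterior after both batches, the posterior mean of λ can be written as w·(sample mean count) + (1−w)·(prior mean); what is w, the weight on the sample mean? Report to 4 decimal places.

With a Gamma(shape α, rate β) prior, the Poisson likelihood is conjugate: the posterior is Gamma(α + ΣXᵢ, β + n).
Total number of hours: n = 10 + 10 = 20.
Posterior mean = (α₀+S)/(β₀+n) = [n/(β₀+n)]·(S/n) + [β₀/(β₀+n)]·(α₀/β₀), so only n and β₀ enter the weight.
Weight on data w = n/(β₀+n) = 20/(4.4+20) = 20/24.4 = 0.8197.

0.8197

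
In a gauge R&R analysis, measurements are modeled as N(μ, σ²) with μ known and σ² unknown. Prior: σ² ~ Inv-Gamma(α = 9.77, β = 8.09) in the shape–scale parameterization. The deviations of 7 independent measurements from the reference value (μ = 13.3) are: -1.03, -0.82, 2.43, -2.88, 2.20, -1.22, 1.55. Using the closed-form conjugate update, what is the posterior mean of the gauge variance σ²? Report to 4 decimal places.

With known mean μ and an Inverse-Gamma(α, β) prior on σ², the Normal likelihood is conjugate: posterior is Inv-Gamma(α + n/2, β + Σ(xᵢ−μ)²/2).
Σ(xᵢ−μ)² = (-1.03)² + (-0.82)² + (2.43)² + (-2.88)² + (2.20)² + (-1.22)² + (1.55)² = 24.6635.
Posterior: Inv-Gamma(9.77 + 7/2, 8.09 + 24.6635/2) = Inv-Gamma(13.27, 20.42175).
E[σ²|data] = β/(α−1) = 20.42175/12.27 = 1.6644.

1.6644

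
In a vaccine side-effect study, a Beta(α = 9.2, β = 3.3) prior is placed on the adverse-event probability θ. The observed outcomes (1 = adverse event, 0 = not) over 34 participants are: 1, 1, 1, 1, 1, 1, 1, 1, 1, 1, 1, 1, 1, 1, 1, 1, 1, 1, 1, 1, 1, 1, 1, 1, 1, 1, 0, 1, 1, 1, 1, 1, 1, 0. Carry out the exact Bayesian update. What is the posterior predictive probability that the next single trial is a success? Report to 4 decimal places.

The Beta prior is conjugate to a Binomial/Bernoulli likelihood; the update adds successes to α and failures to β.
Posterior: Beta(α+k, β+n−k) = Beta(9.2+32, 3.3+2) = Beta(41.2, 5.3).
For a single future Bernoulli trial, P(success | data) = α/(α+β) = 0.8860.

0.8860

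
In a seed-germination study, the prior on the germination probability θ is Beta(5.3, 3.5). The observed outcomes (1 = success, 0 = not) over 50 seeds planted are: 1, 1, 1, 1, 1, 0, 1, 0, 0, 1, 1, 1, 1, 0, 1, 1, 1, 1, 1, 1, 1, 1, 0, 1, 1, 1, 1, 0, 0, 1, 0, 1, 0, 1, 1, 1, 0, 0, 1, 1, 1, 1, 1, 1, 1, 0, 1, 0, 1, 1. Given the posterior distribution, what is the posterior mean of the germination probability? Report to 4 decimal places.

The Beta prior is conjugate to a Binomial/Bernoulli likelihood; the update adds successes to α and failures to β.
Posterior: Beta(α+k, β+n−k) = Beta(5.3+37, 3.5+13) = Beta(42.3, 16.5).
Posterior mean = α/(α+β) = 42.3/58.8 = 0.7194.

0.7194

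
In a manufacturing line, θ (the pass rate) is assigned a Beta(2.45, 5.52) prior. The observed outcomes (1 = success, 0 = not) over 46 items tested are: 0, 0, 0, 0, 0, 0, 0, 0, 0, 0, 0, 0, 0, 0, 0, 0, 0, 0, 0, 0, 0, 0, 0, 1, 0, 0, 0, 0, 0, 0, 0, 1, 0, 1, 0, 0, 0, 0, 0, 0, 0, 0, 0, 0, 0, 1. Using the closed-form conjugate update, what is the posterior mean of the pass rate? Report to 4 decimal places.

The Beta prior is conjugate to a Binomial/Bernoulli likelihood; the update adds successes to α and failures to β.
Posterior: Beta(α+k, β+n−k) = Beta(2.45+4, 5.52+42) = Beta(6.45, 47.52).
Posterior mean = α/(α+β) = 6.45/53.97 = 0.1195.

0.1195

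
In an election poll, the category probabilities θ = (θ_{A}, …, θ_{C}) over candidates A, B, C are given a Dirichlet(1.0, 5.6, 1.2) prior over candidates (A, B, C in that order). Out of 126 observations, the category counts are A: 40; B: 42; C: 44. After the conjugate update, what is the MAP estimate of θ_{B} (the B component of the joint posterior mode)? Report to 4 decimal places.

The Dirichlet prior is conjugate to the Multinomial likelihood: each posterior αⱼ = prior αⱼ + observed count nⱼ.
Posterior concentration: (41.0, 47.6, 45.2), total = 133.8.
Joint mode component: (α_{B}−1)/(Σα−K) = 46.6/130.8 = 0.3563.

0.3563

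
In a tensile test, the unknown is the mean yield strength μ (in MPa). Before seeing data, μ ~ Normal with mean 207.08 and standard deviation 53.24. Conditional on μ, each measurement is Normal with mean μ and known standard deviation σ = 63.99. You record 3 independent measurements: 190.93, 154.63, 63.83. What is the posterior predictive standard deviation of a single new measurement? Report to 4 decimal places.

70.8237

For Normal data with known variance σ², a Normal(μ₀, σ₀²) prior on μ is conjugate. Posterior precision = 1/σ₀² + n/σ²; posterior mean is the precision-weighted average of μ₀ and x̄.
σ₀² = 53.24² = 2834.4976, σ² = 63.99² = 4094.7201; σ² + n·σ₀² = 4094.7201 + 3·2834.4976 = 12598.2129.
Posterior precision = 1/σ₀² + n/σ² = 1/2834.4976 + 3/4094.7201 = (σ² + n·σ₀²)/(σ₀²σ²) = 12598.2129/(2834.4976·4094.7201); posterior variance σₙ² = σ₀²σ²/(σ² + n·σ₀²) = 2834.4976·4094.7201/12598.2129 = 921.279422.
Predictive variance for one new observation = σₙ² + σ² = 2834.4976·4094.7201/12598.2129 + 4094.7201 = σ²·(σ₀² + 12598.2129)/12598.2129 = 4094.7201·15432.7105/12598.2129 = 5015.999522; SD = √(4094.7201·15432.7105/12598.2129) = 70.8237.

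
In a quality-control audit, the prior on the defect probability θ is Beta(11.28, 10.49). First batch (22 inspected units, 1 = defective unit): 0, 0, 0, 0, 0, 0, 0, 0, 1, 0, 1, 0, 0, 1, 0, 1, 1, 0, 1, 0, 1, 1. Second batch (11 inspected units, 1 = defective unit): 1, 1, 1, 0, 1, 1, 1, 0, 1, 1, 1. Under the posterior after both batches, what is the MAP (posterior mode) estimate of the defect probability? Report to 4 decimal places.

The Beta prior is conjugate to a Binomial/Bernoulli likelihood; the update adds successes to α and failures to β.
After batch 1: Beta(11.28+8, 10.49+14) = Beta(19.28, 24.49).
After batch 2: Beta(19.28+9, 24.49+2) = Beta(28.28, 26.49).
Mode of Beta(a,b) for a,b>1 is (a−1)/(a+b−2) = 27.28/52.77 = 0.5170.

0.5170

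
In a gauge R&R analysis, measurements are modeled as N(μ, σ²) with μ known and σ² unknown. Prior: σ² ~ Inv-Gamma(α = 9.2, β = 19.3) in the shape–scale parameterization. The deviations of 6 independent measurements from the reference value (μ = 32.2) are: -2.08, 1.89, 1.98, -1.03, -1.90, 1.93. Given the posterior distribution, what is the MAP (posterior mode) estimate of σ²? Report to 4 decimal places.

2.2278

With known mean μ and an Inverse-Gamma(α, β) prior on σ², the Normal likelihood is conjugate: posterior is Inv-Gamma(α + n/2, β + Σ(xᵢ−μ)²/2).
Σ(xᵢ−μ)² = (-2.08)² + (1.89)² + (1.98)² + (-1.03)² + (-1.90)² + (1.93)² = 20.2147.
Posterior: Inv-Gamma(9.2 + 6/2, 19.3 + 20.2147/2) = Inv-Gamma(12.20, 29.40735).
Mode = β/(α+1) = 29.40735/13.20 = 2.2278.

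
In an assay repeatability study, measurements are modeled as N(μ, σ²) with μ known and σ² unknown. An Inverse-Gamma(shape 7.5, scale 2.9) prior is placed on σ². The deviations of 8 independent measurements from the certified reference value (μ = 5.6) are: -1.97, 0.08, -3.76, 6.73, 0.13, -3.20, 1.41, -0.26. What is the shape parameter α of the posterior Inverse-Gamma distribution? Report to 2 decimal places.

With known mean μ and an Inverse-Gamma(α, β) prior on σ², the Normal likelihood is conjugate: posterior is Inv-Gamma(α + n/2, β + Σ(xᵢ−μ)²/2).
Σ(xᵢ−μ)² = (-1.97)² + (0.08)² + (-3.76)² + (6.73)² + (0.13)² + (-3.20)² + (1.41)² + (-0.26)² = 75.6304.
Posterior: Inv-Gamma(7.5 + 8/2, 2.9 + 75.6304/2) = Inv-Gamma(11.50, 40.71520).
Posterior α = 11.50.

11.50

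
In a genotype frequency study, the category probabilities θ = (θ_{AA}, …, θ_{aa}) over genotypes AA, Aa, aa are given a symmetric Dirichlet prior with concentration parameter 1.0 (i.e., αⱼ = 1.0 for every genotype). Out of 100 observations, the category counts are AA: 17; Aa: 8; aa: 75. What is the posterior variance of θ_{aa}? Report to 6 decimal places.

The Dirichlet prior is conjugate to the Multinomial likelihood: each posterior αⱼ = prior αⱼ + observed count nⱼ.
Posterior concentration: (18.0, 9.0, 76.0), total = 103.0.
Var[θ_j] = α_j(Σα−α_j)/((Σα)²(Σα+1)) = 76.0·27.0/(103.0²·104.0) = 0.001860.

0.001860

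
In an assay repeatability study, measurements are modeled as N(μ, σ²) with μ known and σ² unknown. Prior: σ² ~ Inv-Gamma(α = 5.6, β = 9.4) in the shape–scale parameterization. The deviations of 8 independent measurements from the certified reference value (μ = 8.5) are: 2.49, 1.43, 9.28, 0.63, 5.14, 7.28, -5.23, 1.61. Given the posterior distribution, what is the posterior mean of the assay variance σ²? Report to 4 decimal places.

12.9607

With known mean μ and an Inverse-Gamma(α, β) prior on σ², the Normal likelihood is conjugate: posterior is Inv-Gamma(α + n/2, β + Σ(xᵢ−μ)²/2).
Σ(xᵢ−μ)² = (2.49)² + (1.43)² + (9.28)² + (0.63)² + (5.14)² + (7.28)² + (-5.23)² + (1.61)² = 204.1233.
Posterior: Inv-Gamma(5.6 + 8/2, 9.4 + 204.1233/2) = Inv-Gamma(9.60, 111.46165).
E[σ²|data] = β/(α−1) = 111.46165/8.60 = 12.9607.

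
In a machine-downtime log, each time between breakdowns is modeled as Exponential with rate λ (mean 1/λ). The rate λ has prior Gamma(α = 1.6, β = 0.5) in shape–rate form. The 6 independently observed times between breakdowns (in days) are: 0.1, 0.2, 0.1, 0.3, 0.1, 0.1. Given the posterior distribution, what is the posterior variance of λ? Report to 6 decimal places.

3.877551

With a Gamma(shape α, rate β) prior on the exponential rate λ, the posterior after n observations with total T = Σxᵢ is Gamma(α+n, β+T).
Sum of observations T = 0.9 days; n = 6.
Posterior: Gamma(1.6+6, 0.5+0.9) = Gamma(7.6, 1.4).
Var = α/β² = 3.877551.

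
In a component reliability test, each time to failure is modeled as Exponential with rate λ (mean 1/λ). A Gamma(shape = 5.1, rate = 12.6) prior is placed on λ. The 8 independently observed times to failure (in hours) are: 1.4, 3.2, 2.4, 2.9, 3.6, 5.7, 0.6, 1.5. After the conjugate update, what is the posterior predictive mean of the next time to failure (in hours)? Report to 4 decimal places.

2.8017

With a Gamma(shape α, rate β) prior on the exponential rate λ, the posterior after n observations with total T = Σxᵢ is Gamma(α+n, β+T).
Sum of observations T = 21.3 hours; n = 8.
Posterior: Gamma(5.1+8, 12.6+21.3) = Gamma(13.1, 33.9).
The predictive distribution for the next observation is Lomax; its mean is β/(α−1) = 33.9/12.1 = 2.8017.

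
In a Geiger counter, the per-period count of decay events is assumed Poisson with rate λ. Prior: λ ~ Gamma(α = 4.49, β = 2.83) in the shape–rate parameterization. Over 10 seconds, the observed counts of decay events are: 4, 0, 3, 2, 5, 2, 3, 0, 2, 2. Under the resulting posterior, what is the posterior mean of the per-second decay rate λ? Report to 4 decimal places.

2.1426

With a Gamma(shape α, rate β) prior, the Poisson likelihood is conjugate: the posterior is Gamma(α + ΣXᵢ, β + n).
Sum of counts S = 23 over n = 10 seconds.
Posterior: Gamma(α+S, β+n) = Gamma(4.49+23, 2.83+10) = Gamma(27.49, 12.83).
Posterior mean = α/β = 27.49/12.83 = 2.1426.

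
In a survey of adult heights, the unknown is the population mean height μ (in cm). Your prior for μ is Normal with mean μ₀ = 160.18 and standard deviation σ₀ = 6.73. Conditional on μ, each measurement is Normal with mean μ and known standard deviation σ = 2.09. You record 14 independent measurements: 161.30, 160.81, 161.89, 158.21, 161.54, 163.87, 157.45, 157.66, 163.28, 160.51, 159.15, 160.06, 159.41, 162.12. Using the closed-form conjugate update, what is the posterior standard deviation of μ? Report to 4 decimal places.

For Normal data with known variance σ², a Normal(μ₀, σ₀²) prior on μ is conjugate. Posterior precision = 1/σ₀² + n/σ²; posterior mean is the precision-weighted average of μ₀ and x̄.
σ₀² = 6.73² = 45.2929, σ² = 2.09² = 4.3681; σ² + n·σ₀² = 4.3681 + 14·45.2929 = 638.4687.
Posterior precision = 1/σ₀² + n/σ² = 1/45.2929 + 14/4.3681 = (σ² + n·σ₀²)/(σ₀²σ²) = 638.4687/(45.2929·4.3681); posterior variance σₙ² = σ₀²σ²/(σ² + n·σ₀²) = 45.2929·4.3681/638.4687 = 0.309873.
Posterior SD = √σₙ² = √(45.2929·4.3681/638.4687) = 0.5567.

0.5567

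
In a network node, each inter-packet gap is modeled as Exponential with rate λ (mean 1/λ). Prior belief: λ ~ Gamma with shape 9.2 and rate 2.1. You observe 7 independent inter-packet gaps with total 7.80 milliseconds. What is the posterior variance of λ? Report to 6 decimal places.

With a Gamma(shape α, rate β) prior on the exponential rate λ, the posterior after n observations with total T = Σxᵢ is Gamma(α+n, β+T).
Posterior: Gamma(9.2+7, 2.1+7.80) = Gamma(16.2, 9.90).
Var = α/β² = 0.165289.

0.165289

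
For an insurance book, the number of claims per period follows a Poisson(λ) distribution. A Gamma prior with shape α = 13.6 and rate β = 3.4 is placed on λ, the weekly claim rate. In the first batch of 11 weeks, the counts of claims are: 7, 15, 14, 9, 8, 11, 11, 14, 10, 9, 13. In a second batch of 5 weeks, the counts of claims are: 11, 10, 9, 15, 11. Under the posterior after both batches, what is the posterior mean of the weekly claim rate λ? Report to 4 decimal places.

With a Gamma(shape α, rate β) prior, the Poisson likelihood is conjugate: the posterior is Gamma(α + ΣXᵢ, β + n).
Batch 1: sum of counts S = 121 over n = 11 weeks.
After batch 1: Gamma(α+S, β+n) = Gamma(13.6+121, 3.4+11) = Gamma(134.6, 14.4).
Batch 2: sum of counts S = 56 over n = 5 weeks.
After batch 2: Gamma(α+S, β+n) = Gamma(134.6+56, 14.4+5) = Gamma(190.6, 19.4).
Posterior mean = α/β = 190.6/19.4 = 9.8247.

9.8247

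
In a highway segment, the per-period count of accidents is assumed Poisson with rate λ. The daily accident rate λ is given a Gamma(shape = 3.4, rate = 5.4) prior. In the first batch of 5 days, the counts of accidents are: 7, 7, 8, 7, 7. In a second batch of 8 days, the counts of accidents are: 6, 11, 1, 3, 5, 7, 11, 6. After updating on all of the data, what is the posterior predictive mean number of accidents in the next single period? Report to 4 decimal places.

With a Gamma(shape α, rate β) prior, the Poisson likelihood is conjugate: the posterior is Gamma(α + ΣXᵢ, β + n).
Batch 1: sum of counts S = 36 over n = 5 days.
After batch 1: Gamma(α+S, β+n) = Gamma(3.4+36, 5.4+5) = Gamma(39.4, 10.4).
Batch 2: sum of counts S = 50 over n = 8 days.
After batch 2: Gamma(α+S, β+n) = Gamma(39.4+50, 10.4+8) = Gamma(89.4, 18.4).
The predictive distribution for one future period is NegBinom with mean α/β = 4.8587.

4.8587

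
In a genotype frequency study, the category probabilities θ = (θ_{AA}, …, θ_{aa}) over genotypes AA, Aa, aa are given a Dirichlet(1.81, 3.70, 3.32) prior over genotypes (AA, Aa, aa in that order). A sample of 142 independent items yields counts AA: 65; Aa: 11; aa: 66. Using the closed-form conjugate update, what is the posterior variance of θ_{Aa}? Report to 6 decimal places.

The Dirichlet prior is conjugate to the Multinomial likelihood: each posterior αⱼ = prior αⱼ + observed count nⱼ.
Posterior concentration: (66.81, 14.70, 69.32), total = 150.83.
Var[θ_j] = α_j(Σα−α_j)/((Σα)²(Σα+1)) = 14.70·136.13/(150.83²·151.83) = 0.000579.

0.000579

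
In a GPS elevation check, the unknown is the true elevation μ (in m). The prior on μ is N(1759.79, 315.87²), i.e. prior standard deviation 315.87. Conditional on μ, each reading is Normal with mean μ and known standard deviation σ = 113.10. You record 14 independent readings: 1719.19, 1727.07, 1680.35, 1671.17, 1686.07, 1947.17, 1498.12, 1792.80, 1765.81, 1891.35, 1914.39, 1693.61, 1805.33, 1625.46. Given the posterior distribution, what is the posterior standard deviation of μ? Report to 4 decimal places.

30.0898

For Normal data with known variance σ², a Normal(μ₀, σ₀²) prior on μ is conjugate. Posterior precision = 1/σ₀² + n/σ²; posterior mean is the precision-weighted average of μ₀ and x̄.
σ₀² = 315.87² = 99773.8569, σ² = 113.10² = 12791.61; σ² + n·σ₀² = 12791.61 + 14·99773.8569 = 1409625.6066.
Posterior precision = 1/σ₀² + n/σ² = 1/99773.8569 + 14/12791.61 = (σ² + n·σ₀²)/(σ₀²σ²) = 1409625.6066/(99773.8569·12791.61); posterior variance σₙ² = σ₀²σ²/(σ² + n·σ₀²) = 99773.8569·12791.61/1409625.6066 = 905.395205.
Posterior SD = √σₙ² = √(99773.8569·12791.61/1409625.6066) = 30.0898.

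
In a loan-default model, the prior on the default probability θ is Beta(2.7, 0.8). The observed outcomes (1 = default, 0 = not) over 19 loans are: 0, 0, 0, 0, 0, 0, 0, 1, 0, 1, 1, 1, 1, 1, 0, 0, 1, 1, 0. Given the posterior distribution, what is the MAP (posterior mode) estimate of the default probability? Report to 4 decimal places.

0.4732

The Beta prior is conjugate to a Binomial/Bernoulli likelihood; the update adds successes to α and failures to β.
Posterior: Beta(α+k, β+n−k) = Beta(2.7+8, 0.8+11) = Beta(10.7, 11.8).
Mode of Beta(a,b) for a,b>1 is (a−1)/(a+b−2) = 9.7/20.5 = 0.4732.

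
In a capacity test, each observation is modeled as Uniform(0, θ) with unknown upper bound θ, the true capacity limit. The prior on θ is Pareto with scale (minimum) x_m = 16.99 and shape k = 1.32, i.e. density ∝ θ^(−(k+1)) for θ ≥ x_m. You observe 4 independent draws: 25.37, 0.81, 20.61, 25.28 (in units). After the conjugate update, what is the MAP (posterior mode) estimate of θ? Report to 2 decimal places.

A Pareto(scale x_m, shape k) prior on the upper bound θ of Uniform(0, θ) is conjugate: posterior is Pareto(max(x_m, max xᵢ), k + n).
Sample maximum = 25.37; prior scale x_m = 16.99 → posterior scale = max = 25.37.
Posterior shape = 1.32 + 4 = 5.32.
The Pareto density is decreasing on [x_m, ∞), so the mode is x_m = 25.37.

25.37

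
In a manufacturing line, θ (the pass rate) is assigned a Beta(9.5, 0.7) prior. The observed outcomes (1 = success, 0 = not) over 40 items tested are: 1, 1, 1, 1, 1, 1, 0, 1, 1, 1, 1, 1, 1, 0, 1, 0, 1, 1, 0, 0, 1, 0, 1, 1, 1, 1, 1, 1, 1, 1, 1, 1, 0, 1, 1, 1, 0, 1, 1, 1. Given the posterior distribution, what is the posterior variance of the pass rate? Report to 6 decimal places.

The Beta prior is conjugate to a Binomial/Bernoulli likelihood; the update adds successes to α and failures to β.
Posterior: Beta(α+k, β+n−k) = Beta(9.5+32, 0.7+8) = Beta(41.5, 8.7).
Var = αβ/((α+β)²(α+β+1)) = 41.5·8.7/(50.2²·51.2) = 0.002798.

0.002798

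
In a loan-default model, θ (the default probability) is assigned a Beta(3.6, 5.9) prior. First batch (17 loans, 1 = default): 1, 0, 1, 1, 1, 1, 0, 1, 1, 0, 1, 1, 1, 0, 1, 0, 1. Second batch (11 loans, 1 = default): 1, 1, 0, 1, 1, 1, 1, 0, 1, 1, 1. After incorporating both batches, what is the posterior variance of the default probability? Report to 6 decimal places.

The Beta prior is conjugate to a Binomial/Bernoulli likelihood; the update adds successes to α and failures to β.
After batch 1: Beta(3.6+12, 5.9+5) = Beta(15.6, 10.9).
After batch 2: Beta(15.6+9, 10.9+2) = Beta(24.6, 12.9).
Var = αβ/((α+β)²(α+β+1)) = 24.6·12.9/(37.5²·38.5) = 0.005861.

0.005861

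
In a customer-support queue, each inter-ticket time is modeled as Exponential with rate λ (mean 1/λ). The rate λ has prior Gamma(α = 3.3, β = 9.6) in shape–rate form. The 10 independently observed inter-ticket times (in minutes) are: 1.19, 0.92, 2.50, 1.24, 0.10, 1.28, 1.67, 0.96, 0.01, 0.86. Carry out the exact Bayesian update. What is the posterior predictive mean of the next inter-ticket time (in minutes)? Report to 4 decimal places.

1.6528

With a Gamma(shape α, rate β) prior on the exponential rate λ, the posterior after n observations with total T = Σxᵢ is Gamma(α+n, β+T).
Sum of observations T = 10.73 minutes; n = 10.
Posterior: Gamma(3.3+10, 9.6+10.73) = Gamma(13.3, 20.33).
The predictive distribution for the next observation is Lomax; its mean is β/(α−1) = 20.33/12.3 = 1.6528.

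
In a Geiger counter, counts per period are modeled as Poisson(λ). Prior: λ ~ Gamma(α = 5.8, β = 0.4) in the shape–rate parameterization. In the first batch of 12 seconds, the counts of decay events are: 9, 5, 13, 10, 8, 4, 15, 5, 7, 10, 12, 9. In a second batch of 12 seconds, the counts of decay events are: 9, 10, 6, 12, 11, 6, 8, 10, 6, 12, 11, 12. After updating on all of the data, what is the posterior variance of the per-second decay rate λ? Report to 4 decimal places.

0.3793

With a Gamma(shape α, rate β) prior, the Poisson likelihood is conjugate: the posterior is Gamma(α + ΣXᵢ, β + n).
Batch 1: sum of counts S = 107 over n = 12 seconds.
After batch 1: Gamma(α+S, β+n) = Gamma(5.8+107, 0.4+12) = Gamma(112.8, 12.4).
Batch 2: sum of counts S = 113 over n = 12 seconds.
After batch 2: Gamma(α+S, β+n) = Gamma(112.8+113, 12.4+12) = Gamma(225.8, 24.4).
Var = α/β² = 225.8/24.4² = 0.3793.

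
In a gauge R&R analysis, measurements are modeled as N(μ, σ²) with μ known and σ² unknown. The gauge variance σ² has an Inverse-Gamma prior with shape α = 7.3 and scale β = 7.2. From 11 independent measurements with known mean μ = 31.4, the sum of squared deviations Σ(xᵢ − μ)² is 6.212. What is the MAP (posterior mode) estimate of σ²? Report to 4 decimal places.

With known mean μ and an Inverse-Gamma(α, β) prior on σ², the Normal likelihood is conjugate: posterior is Inv-Gamma(α + n/2, β + Σ(xᵢ−μ)²/2).
Posterior: Inv-Gamma(7.3 + 11/2, 7.2 + 6.212/2) = Inv-Gamma(12.80, 10.3060).
Mode = β/(α+1) = 10.3060/13.80 = 0.7468.

0.7468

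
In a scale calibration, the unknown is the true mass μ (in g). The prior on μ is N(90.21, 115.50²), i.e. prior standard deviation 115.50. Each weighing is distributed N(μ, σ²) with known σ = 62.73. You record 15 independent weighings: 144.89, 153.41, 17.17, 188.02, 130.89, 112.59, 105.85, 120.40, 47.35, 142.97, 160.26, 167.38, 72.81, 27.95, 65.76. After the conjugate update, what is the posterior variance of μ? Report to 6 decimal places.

257.277482

For Normal data with known variance σ², a Normal(μ₀, σ₀²) prior on μ is conjugate. Posterior precision = 1/σ₀² + n/σ²; posterior mean is the precision-weighted average of μ₀ and x̄.
σ₀² = 115.50² = 13340.25, σ² = 62.73² = 3935.0529; σ² + n·σ₀² = 3935.0529 + 15·13340.25 = 204038.8029.
Posterior precision = 1/σ₀² + n/σ² = 1/13340.25 + 15/3935.0529 = (σ² + n·σ₀²)/(σ₀²σ²) = 204038.8029/(13340.25·3935.0529); posterior variance σₙ² = σ₀²σ²/(σ² + n·σ₀²) = 13340.25·3935.0529/204038.8029 = 257.277482.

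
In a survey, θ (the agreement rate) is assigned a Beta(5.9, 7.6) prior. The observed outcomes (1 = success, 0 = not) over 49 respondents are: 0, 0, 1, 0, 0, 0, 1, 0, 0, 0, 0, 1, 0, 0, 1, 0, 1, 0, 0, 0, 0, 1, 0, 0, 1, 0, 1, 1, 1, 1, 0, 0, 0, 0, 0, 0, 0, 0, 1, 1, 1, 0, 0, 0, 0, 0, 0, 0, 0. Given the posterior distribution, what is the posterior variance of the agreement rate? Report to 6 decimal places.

The Beta prior is conjugate to a Binomial/Bernoulli likelihood; the update adds successes to α and failures to β.
Posterior: Beta(α+k, β+n−k) = Beta(5.9+14, 7.6+35) = Beta(19.9, 42.6).
Var = αβ/((α+β)²(α+β+1)) = 19.9·42.6/(62.5²·63.5) = 0.003418.

0.003418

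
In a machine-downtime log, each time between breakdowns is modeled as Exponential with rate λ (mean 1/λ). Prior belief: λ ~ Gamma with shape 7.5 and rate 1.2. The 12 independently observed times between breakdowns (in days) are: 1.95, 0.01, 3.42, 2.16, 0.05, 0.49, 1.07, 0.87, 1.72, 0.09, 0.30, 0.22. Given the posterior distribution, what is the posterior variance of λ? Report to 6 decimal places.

0.106208

With a Gamma(shape α, rate β) prior on the exponential rate λ, the posterior after n observations with total T = Σxᵢ is Gamma(α+n, β+T).
Sum of observations T = 12.35 days; n = 12.
Posterior: Gamma(7.5+12, 1.2+12.35) = Gamma(19.5, 13.55).
Var = α/β² = 0.106208.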